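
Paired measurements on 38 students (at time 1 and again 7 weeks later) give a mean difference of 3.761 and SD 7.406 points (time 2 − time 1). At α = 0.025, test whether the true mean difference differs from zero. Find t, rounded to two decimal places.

H0: μ_d = 0; H1: μ_d ≠ 0 (paired t-test on the differences, two-sided).
t = d̄/(s_d/√n) = 3.761/(7.406/√38) = 3.13
df = n − 1 = 37
Two-sided p-value ≈ 0.003
Since p ≈ 0.003 < α = 0.025, reject H0; the evidence is statistically significant.

3.13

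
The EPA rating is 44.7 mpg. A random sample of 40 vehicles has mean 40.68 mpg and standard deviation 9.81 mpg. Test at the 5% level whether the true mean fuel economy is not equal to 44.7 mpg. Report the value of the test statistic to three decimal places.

H0: μ = 44.7; H1: μ ≠ 44.7 (one-sample t-test, two-sided).
t = (x̄ − μ₀)/(s/√n) = (40.68 − 44.7)/(9.81/√40) = -2.592
df = n − 1 = 39
Two-sided p-value ≈ 0.0134
Since p ≈ 0.0134 < α = 0.05, reject H0; the evidence is statistically significant.

-2.592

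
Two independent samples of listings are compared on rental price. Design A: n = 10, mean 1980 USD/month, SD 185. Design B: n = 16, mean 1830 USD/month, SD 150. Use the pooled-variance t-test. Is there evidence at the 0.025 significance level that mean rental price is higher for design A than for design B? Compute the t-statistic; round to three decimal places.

Let group 1 = design A, group 2 = design B. H0: μ_1 = μ_2; H1: μ_1 > μ_2 (two-sample pooled-variance t-test, right-tailed).
s_p² = [(10−1)·185² + (16−1)·150²]/(10+16−2) = 26896.9
t = (1980 − 1830)/√[26896.9·(1/10 + 1/16)] = 2.269
df = n₁ + n₂ − 2 = 24
p-value = P(T ≥ 2.269) ≈ 0.0163
Since p ≈ 0.0163 < α = 0.025, reject H0; the evidence is statistically significant.

2.269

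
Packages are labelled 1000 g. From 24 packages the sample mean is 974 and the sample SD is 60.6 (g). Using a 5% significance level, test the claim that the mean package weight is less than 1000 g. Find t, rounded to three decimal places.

-2.102

H0: μ = 1000; H1: μ < 1000 (one-sample t-test, left-tailed).
t = (x̄ − μ₀)/(s/√n) = (974 − 1000)/(60.6/√24) = -2.102
df = n − 1 = 23
p-value = P(T ≤ -2.102) ≈ 0.0234
Since p ≈ 0.0234 < α = 0.05, reject H0; the evidence is statistically significant.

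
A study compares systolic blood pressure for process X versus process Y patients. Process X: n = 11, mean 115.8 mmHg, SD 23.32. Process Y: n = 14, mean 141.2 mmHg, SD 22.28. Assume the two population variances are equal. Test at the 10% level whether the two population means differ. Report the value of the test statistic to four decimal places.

Let group 1 = process X, group 2 = process Y. H0: μ_1 = μ_2; H1: μ_1 ≠ μ_2 (two-sample pooled-variance t-test, two-sided).
s_p² = [(11−1)·23.32² + (14−1)·22.28²]/(11+14−2) = 517.018
t = (115.8 − 141.2)/√[517.018·(1/11 + 1/14)] = -2.7725
df = n₁ + n₂ − 2 = 23
Two-sided p-value ≈ 0.0108
Since p ≈ 0.0108 < α = 0.1, reject H0; the evidence is statistically significant.

-2.7725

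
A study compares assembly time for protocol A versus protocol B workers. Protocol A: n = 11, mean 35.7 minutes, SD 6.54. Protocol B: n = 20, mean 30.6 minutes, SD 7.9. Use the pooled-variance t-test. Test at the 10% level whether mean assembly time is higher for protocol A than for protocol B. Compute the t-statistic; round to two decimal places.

1.82

Let group 1 = protocol A, group 2 = protocol B. H0: μ_1 = μ_2; H1: μ_1 > μ_2 (two-sample pooled-variance t-test, right-tailed).
s_p² = [(11−1)·6.54² + (20−1)·7.9²]/(11+20−2) = 55.6381
t = (35.7 − 30.6)/√[55.6381·(1/11 + 1/20)] = 1.82
df = n₁ + n₂ − 2 = 29
p-value = P(T ≥ 1.82) ≈ 0.039
Since p ≈ 0.039 < α = 0.1, reject H0; the evidence is statistically significant.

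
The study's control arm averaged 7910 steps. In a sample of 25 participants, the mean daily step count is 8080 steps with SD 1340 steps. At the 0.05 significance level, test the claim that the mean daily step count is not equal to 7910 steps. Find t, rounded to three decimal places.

0.634

H0: μ = 7910; H1: μ ≠ 7910 (one-sample t-test, two-sided).
t = (x̄ − μ₀)/(s/√n) = (8080 − 7910)/(1340/√25) = 0.634
df = n − 1 = 24
Two-sided p-value ≈ 0.532
Since p ≈ 0.532 > α = 0.05, fail to reject H0; the data do not provide sufficient evidence against H0.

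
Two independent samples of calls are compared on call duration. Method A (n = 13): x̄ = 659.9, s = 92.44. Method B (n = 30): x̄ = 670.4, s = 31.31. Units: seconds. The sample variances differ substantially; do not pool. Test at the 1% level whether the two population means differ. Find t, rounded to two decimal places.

-0.40

Let group 1 = method A, group 2 = method B. H0: μ_1 = μ_2; H1: μ_1 ≠ μ_2 (Welch's two-sample t-test, two-sided).
t = (x̄_1 − x̄_2)/√(s_1²/n_1 + s_2²/n_2) = (659.9 − 670.4)/√(92.44²/13 + 31.31²/30) = -0.40
Welch–Satterthwaite df ≈ 13.21
Two-sided p-value ≈ 0.6957
Since p ≈ 0.6957 > α = 0.01, fail to reject H0; the data do not provide sufficient evidence against H0.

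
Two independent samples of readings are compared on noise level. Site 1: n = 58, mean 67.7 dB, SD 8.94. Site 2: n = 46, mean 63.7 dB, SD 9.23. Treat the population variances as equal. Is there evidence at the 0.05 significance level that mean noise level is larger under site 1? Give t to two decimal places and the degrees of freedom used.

t = 2.23, df = 102

Let group 1 = site 1, group 2 = site 2. H0: μ_1 = μ_2; H1: μ_1 > μ_2 (two-sample pooled-variance t-test, right-tailed).
s_p² = [(58−1)·8.94² + (46−1)·9.23²]/(58+46−2) = 82.2483
t = (67.7 − 63.7)/√[82.2483·(1/58 + 1/46)] = 2.23
df = n₁ + n₂ − 2 = 102
p-value = P(T ≥ 2.23) ≈ 0.0138
Since p ≈ 0.0138 < α = 0.05, reject H0; the data support H1.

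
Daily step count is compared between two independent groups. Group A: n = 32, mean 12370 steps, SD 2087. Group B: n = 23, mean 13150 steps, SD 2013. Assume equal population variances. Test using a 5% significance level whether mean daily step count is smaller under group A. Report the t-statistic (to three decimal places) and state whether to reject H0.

Let group 1 = group A, group 2 = group B. H0: μ_1 = μ_2; H1: μ_1 < μ_2 (two-sample pooled-variance t-test, left-tailed).
s_p² = [(32−1)·2087² + (23−1)·2013²]/(32+23−2) = 4229630
t = (12370 − 13150)/√[4229630·(1/32 + 1/23)] = -1.387
df = n₁ + n₂ − 2 = 53
p-value = P(T ≤ -1.387) ≈ 0.086
Since p ≈ 0.086 > α = 0.05, fail to reject H0; the data do not provide sufficient evidence against H0.

t = -1.387; fail to reject H0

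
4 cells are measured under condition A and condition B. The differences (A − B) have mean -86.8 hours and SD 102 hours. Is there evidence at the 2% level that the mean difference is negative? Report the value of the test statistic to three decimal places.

-1.702

H0: μ_d = 0; H1: μ_d < 0 (paired t-test on the differences, left-tailed).
t = d̄/(s_d/√n) = -86.8/(102/√4) = -1.702
df = n − 1 = 3
p-value = P(T ≤ -1.702) ≈ 0.0937
Since p ≈ 0.0937 > α = 0.02, fail to reject H0; the evidence is not statistically significant.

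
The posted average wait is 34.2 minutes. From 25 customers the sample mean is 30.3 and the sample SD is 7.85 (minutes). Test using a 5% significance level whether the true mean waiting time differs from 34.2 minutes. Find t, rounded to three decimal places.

-2.484

H0: μ = 34.2; H1: μ ≠ 34.2 (one-sample t-test, two-sided).
t = (x̄ − μ₀)/(s/√n) = (30.3 − 34.2)/(7.85/√25) = -2.484
df = n − 1 = 24
Two-sided p-value ≈ 0.0204
Since p ≈ 0.0204 < α = 0.05, reject H0; the data support H1.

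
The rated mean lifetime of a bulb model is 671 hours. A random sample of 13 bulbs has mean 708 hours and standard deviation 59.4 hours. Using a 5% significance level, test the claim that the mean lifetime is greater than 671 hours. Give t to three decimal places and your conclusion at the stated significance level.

t = 2.246; reject H0

H0: μ = 671; H1: μ > 671 (one-sample t-test, right-tailed).
t = (x̄ − μ₀)/(s/√n) = (708 − 671)/(59.4/√13) = 2.246
df = n − 1 = 12
p-value = P(T ≥ 2.246) ≈ 0.022
Since p ≈ 0.022 < α = 0.05, reject H0; the data support H1.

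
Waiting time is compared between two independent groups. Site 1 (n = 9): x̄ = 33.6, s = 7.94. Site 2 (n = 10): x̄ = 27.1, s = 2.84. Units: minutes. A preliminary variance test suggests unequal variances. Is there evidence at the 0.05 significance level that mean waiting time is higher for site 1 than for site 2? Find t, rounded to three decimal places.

2.326

Let group 1 = site 1, group 2 = site 2. H0: μ_1 = μ_2; H1: μ_1 > μ_2 (Welch's two-sample t-test, right-tailed).
t = (x̄_1 − x̄_2)/√(s_1²/n_1 + s_2²/n_2) = (33.6 − 27.1)/√(7.94²/9 + 2.84²/10) = 2.326
Welch–Satterthwaite df ≈ 9.83
p-value = P(T ≥ 2.326) ≈ 0.0214
Since p ≈ 0.0214 < α = 0.05, reject H0; the evidence is statistically significant.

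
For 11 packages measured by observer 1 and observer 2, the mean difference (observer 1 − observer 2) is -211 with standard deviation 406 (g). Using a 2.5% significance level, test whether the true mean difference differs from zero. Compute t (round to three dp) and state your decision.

H0: μ_d = 0; H1: μ_d ≠ 0 (paired t-test on the differences, two-sided).
t = d̄/(s_d/√n) = -211/(406/√11) = -1.724
df = n − 1 = 10
Two-sided p-value ≈ 0.115
Since p ≈ 0.115 > α = 0.025, fail to reject H0; the data do not provide sufficient evidence against H0.

t = -1.724; fail to reject H0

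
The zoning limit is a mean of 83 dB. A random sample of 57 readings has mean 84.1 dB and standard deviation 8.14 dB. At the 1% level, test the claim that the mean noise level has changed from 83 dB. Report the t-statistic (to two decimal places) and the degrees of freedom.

t = 1.02, df = 56

H0: μ = 83; H1: μ ≠ 83 (one-sample t-test, two-sided).
t = (x̄ − μ₀)/(s/√n) = (84.1 − 83)/(8.14/√57) = 1.02
df = n − 1 = 56
Two-sided p-value ≈ 0.312
Since p ≈ 0.312 > α = 0.01, fail to reject H0; the evidence is not statistically significant.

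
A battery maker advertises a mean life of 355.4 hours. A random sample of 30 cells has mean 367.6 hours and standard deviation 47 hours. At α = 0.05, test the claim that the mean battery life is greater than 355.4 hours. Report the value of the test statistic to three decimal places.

1.422

H0: μ = 355.4; H1: μ > 355.4 (one-sample t-test, right-tailed).
t = (x̄ − μ₀)/(s/√n) = (367.6 − 355.4)/(47/√30) = 1.422
df = n − 1 = 29
p-value = P(T ≥ 1.422) ≈ 0.0829
Since p ≈ 0.0829 > α = 0.05, fail to reject H0; the evidence is not statistically significant.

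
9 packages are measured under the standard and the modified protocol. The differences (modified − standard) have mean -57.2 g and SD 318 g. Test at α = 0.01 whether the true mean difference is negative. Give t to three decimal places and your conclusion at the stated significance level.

t = -0.540; fail to reject H0

H0: μ_d = 0; H1: μ_d < 0 (paired t-test on the differences, left-tailed).
t = d̄/(s_d/√n) = -57.2/(318/√9) = -0.540
df = n − 1 = 8
p-value = P(T ≤ -0.540) ≈ 0.302
Since p ≈ 0.302 > α = 0.01, fail to reject H0; the data do not provide sufficient evidence against H0.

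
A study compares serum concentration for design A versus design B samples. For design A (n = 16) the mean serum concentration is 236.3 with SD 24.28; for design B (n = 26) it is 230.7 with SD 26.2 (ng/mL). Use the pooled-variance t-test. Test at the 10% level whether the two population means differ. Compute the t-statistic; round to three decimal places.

0.691

Let group 1 = design A, group 2 = design B. H0: μ_1 = μ_2; H1: μ_1 ≠ μ_2 (two-sample pooled-variance t-test, two-sided).
s_p² = [(16−1)·24.28² + (26−1)·26.2²]/(16+26−2) = 650.094
t = (236.3 − 230.7)/√[650.094·(1/16 + 1/26)] = 0.691
df = n₁ + n₂ − 2 = 40
Two-sided p-value ≈ 0.4934
Since p ≈ 0.4934 > α = 0.1, fail to reject H0; the data do not provide sufficient evidence against H0.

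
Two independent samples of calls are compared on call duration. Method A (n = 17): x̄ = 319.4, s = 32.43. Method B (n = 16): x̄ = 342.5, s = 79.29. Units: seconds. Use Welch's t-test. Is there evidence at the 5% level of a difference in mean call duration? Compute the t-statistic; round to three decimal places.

Let group 1 = method A, group 2 = method B. H0: μ_1 = μ_2; H1: μ_1 ≠ μ_2 (Welch's two-sample t-test, two-sided).
t = (x̄_1 − x̄_2)/√(s_1²/n_1 + s_2²/n_2) = (319.4 − 342.5)/√(32.43²/17 + 79.29²/16) = -1.083
Welch–Satterthwaite df ≈ 19.64
Two-sided p-value ≈ 0.2918
Since p ≈ 0.2918 > α = 0.05, fail to reject H0; the evidence is not statistically significant.

-1.083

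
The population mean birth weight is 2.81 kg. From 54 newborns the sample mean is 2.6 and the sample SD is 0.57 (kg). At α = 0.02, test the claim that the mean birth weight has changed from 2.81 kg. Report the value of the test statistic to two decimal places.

H0: μ = 2.81; H1: μ ≠ 2.81 (one-sample t-test, two-sided).
t = (x̄ − μ₀)/(s/√n) = (2.6 − 2.81)/(0.57/√54) = -2.71
df = n − 1 = 53
Two-sided p-value ≈ 0.0091
Since p ≈ 0.0091 < α = 0.02, reject H0; the evidence is statistically significant.

-2.71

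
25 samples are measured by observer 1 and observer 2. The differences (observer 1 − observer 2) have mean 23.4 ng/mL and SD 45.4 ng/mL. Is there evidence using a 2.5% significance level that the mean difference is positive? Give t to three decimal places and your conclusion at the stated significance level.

t = 2.577; reject H0

H0: μ_d = 0; H1: μ_d > 0 (paired t-test on the differences, right-tailed).
t = d̄/(s_d/√n) = 23.4/(45.4/√25) = 2.577
df = n − 1 = 24
p-value = P(T ≥ 2.577) ≈ 0.008
Since p ≈ 0.008 < α = 0.025, reject H0; the evidence is statistically significant.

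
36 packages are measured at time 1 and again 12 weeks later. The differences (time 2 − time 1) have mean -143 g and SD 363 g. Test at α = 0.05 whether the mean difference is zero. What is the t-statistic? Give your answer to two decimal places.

H0: μ_d = 0; H1: μ_d ≠ 0 (paired t-test on the differences, two-sided).
t = d̄/(s_d/√n) = -143/(363/√36) = -2.36
df = n − 1 = 35
Two-sided p-value ≈ 0.024
Since p ≈ 0.024 < α = 0.05, reject H0; the data support H1.

-2.36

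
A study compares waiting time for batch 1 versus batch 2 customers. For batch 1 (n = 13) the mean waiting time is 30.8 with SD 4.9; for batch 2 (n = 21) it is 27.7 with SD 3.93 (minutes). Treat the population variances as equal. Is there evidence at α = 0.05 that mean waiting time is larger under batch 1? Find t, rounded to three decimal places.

2.034

Let group 1 = batch 1, group 2 = batch 2. H0: μ_1 = μ_2; H1: μ_1 > μ_2 (two-sample pooled-variance t-test, right-tailed).
s_p² = [(13−1)·4.9² + (21−1)·3.93²]/(13+21−2) = 18.6568
t = (30.8 − 27.7)/√[18.6568·(1/13 + 1/21)] = 2.034
df = n₁ + n₂ − 2 = 32
p-value = P(T ≥ 2.034) ≈ 0.025
Since p ≈ 0.025 < α = 0.05, reject H0; the data support H1.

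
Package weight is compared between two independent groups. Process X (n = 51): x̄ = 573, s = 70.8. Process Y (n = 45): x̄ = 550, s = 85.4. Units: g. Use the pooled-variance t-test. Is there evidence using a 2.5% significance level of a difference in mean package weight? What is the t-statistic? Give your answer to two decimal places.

Let group 1 = process X, group 2 = process Y. H0: μ_1 = μ_2; H1: μ_1 ≠ μ_2 (two-sample pooled-variance t-test, two-sided).
s_p² = [(51−1)·70.8² + (45−1)·85.4²]/(51+45−2) = 6080.12
t = (573 − 550)/√[6080.12·(1/51 + 1/45)] = 1.44
df = n₁ + n₂ − 2 = 94
Two-sided p-value ≈ 0.153
Since p ≈ 0.153 > α = 0.025, fail to reject H0; the data do not provide sufficient evidence against H0.

1.44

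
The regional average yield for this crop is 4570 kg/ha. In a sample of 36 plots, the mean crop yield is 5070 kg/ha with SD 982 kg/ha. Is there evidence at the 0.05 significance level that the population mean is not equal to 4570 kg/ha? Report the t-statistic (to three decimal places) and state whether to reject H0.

t = 3.055; reject H0

H0: μ = 4570; H1: μ ≠ 4570 (one-sample t-test, two-sided).
t = (x̄ − μ₀)/(s/√n) = (5070 − 4570)/(982/√36) = 3.055
df = n − 1 = 35
Two-sided p-value ≈ 0.004
Since p ≈ 0.004 < α = 0.05, reject H0; the data support H1.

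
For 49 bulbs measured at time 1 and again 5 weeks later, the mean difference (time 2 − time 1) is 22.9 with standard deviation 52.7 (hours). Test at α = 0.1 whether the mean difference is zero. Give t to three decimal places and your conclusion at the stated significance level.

H0: μ_d = 0; H1: μ_d ≠ 0 (paired t-test on the differences, two-sided).
t = d̄/(s_d/√n) = 22.9/(52.7/√49) = 3.042
df = n − 1 = 48
Two-sided p-value ≈ 0.0038
Since p ≈ 0.0038 < α = 0.1, reject H0; the evidence is statistically significant.

t = 3.042; reject H0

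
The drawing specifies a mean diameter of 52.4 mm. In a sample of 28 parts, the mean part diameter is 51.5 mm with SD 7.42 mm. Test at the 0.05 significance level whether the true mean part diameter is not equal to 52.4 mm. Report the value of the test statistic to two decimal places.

H0: μ = 52.4; H1: μ ≠ 52.4 (one-sample t-test, two-sided).
t = (x̄ − μ₀)/(s/√n) = (51.5 − 52.4)/(7.42/√28) = -0.64
df = n − 1 = 27
Two-sided p-value ≈ 0.5264
Since p ≈ 0.5264 > α = 0.05, fail to reject H0; the evidence is not statistically significant.

-0.64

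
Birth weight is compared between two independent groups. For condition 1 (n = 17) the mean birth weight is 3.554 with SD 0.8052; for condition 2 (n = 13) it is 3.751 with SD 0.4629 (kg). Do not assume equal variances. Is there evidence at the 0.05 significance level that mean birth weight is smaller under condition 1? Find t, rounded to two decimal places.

Let group 1 = condition 1, group 2 = condition 2. H0: μ_1 = μ_2; H1: μ_1 < μ_2 (Welch's two-sample t-test, left-tailed).
t = (x̄_1 − x̄_2)/√(s_1²/n_1 + s_2²/n_2) = (3.554 − 3.751)/√(0.8052²/17 + 0.4629²/13) = -0.84
Welch–Satterthwaite df ≈ 26.27
p-value = P(T ≤ -0.84) ≈ 0.203
Since p ≈ 0.203 > α = 0.05, fail to reject H0; the data do not provide sufficient evidence against H0.

-0.84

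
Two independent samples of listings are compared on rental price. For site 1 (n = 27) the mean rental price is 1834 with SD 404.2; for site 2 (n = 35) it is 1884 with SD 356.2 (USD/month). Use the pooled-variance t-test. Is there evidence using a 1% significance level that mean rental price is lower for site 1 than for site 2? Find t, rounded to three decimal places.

Let group 1 = site 1, group 2 = site 2. H0: μ_1 = μ_2; H1: μ_1 < μ_2 (two-sample pooled-variance t-test, left-tailed).
s_p² = [(27−1)·404.2² + (35−1)·356.2²]/(27+35−2) = 142695
t = (1834 − 1884)/√[142695·(1/27 + 1/35)] = -0.517
df = n₁ + n₂ − 2 = 60
p-value = P(T ≤ -0.517) ≈ 0.3036
Since p ≈ 0.3036 > α = 0.01, fail to reject H0; the evidence is not statistically significant.

-0.517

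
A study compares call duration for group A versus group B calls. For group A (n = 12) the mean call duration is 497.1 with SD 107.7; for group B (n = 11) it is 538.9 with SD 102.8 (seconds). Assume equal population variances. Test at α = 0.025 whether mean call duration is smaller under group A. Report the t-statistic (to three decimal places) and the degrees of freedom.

t = -0.950, df = 21

Let group 1 = group A, group 2 = group B. H0: μ_1 = μ_2; H1: μ_1 < μ_2 (two-sample pooled-variance t-test, left-tailed).
s_p² = [(12−1)·107.7² + (11−1)·102.8²]/(12+11−2) = 11108.1
t = (497.1 − 538.9)/√[11108.1·(1/12 + 1/11)] = -0.950
df = n₁ + n₂ − 2 = 21
p-value = P(T ≤ -0.950) ≈ 0.176
Since p ≈ 0.176 > α = 0.025, fail to reject H0; the evidence is not statistically significant.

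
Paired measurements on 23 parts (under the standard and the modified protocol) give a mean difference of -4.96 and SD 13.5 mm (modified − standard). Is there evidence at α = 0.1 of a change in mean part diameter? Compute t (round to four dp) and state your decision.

H0: μ_d = 0; H1: μ_d ≠ 0 (paired t-test on the differences, two-sided).
t = d̄/(s_d/√n) = -4.96/(13.5/√23) = -1.7620
df = n − 1 = 22
Two-sided p-value ≈ 0.0920
Since p ≈ 0.0920 < α = 0.1, reject H0; the data support H1.

t = -1.7620; reject H0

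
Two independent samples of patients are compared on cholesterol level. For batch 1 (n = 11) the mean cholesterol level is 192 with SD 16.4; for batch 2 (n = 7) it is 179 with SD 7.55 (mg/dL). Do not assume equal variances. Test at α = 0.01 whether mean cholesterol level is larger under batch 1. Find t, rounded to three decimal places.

Let group 1 = batch 1, group 2 = batch 2. H0: μ_1 = μ_2; H1: μ_1 > μ_2 (Welch's two-sample t-test, right-tailed).
t = (x̄_1 − x̄_2)/√(s_1²/n_1 + s_2²/n_2) = (192 − 179)/√(16.4²/11 + 7.55²/7) = 2.277
Welch–Satterthwaite df ≈ 15.00
p-value = P(T ≥ 2.277) ≈ 0.019
Since p ≈ 0.019 > α = 0.01, fail to reject H0; the data do not provide sufficient evidence against H0.

2.277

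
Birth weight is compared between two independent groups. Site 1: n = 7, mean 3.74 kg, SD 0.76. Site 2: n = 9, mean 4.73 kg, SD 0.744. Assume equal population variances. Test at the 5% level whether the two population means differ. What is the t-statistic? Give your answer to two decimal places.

-2.62

Let group 1 = site 1, group 2 = site 2. H0: μ_1 = μ_2; H1: μ_1 ≠ μ_2 (two-sample pooled-variance t-test, two-sided).
s_p² = [(7−1)·0.76² + (9−1)·0.744²]/(7+9−2) = 0.563849
t = (3.74 − 4.73)/√[0.563849·(1/7 + 1/9)] = -2.62
df = n₁ + n₂ − 2 = 14
Two-sided p-value ≈ 0.0203
Since p ≈ 0.0203 < α = 0.05, reject H0; the data support H1.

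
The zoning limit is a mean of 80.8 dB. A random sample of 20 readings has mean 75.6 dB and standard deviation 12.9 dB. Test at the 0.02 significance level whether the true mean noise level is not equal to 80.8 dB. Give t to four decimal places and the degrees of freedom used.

t = -1.8027, df = 19

H0: μ = 80.8; H1: μ ≠ 80.8 (one-sample t-test, two-sided).
t = (x̄ − μ₀)/(s/√n) = (75.6 − 80.8)/(12.9/√20) = -1.8027
df = n − 1 = 19
Two-sided p-value ≈ 0.087
Since p ≈ 0.087 > α = 0.02, fail to reject H0; the evidence is not statistically significant.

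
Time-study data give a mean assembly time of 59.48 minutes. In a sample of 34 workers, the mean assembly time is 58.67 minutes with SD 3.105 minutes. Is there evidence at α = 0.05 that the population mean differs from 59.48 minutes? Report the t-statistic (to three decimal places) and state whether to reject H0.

t = -1.521; fail to reject H0

H0: μ = 59.48; H1: μ ≠ 59.48 (one-sample t-test, two-sided).
t = (x̄ − μ₀)/(s/√n) = (58.67 − 59.48)/(3.105/√34) = -1.521
df = n − 1 = 33
Two-sided p-value ≈ 0.1378
Since p ≈ 0.1378 > α = 0.05, fail to reject H0; the evidence is not statistically significant.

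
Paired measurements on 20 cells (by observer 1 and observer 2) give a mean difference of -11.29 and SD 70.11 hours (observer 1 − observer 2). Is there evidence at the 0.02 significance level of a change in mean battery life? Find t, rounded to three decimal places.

H0: μ_d = 0; H1: μ_d ≠ 0 (paired t-test on the differences, two-sided).
t = d̄/(s_d/√n) = -11.29/(70.11/√20) = -0.720
df = n − 1 = 19
Two-sided p-value ≈ 0.4802
Since p ≈ 0.4802 > α = 0.02, fail to reject H0; the data do not provide sufficient evidence against H0.

-0.720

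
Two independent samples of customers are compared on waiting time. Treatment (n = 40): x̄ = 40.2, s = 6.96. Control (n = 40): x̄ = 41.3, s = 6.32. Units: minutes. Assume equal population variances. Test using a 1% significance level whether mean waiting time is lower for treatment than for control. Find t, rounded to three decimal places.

Let group 1 = treatment, group 2 = control. H0: μ_1 = μ_2; H1: μ_1 < μ_2 (two-sample pooled-variance t-test, left-tailed).
s_p² = [(40−1)·6.96² + (40−1)·6.32²]/(40+40−2) = 44.192
t = (40.2 − 41.3)/√[44.192·(1/40 + 1/40)] = -0.740
df = n₁ + n₂ − 2 = 78
p-value = P(T ≤ -0.740) ≈ 0.2308
Since p ≈ 0.2308 > α = 0.01, fail to reject H0; the evidence is not statistically significant.

-0.740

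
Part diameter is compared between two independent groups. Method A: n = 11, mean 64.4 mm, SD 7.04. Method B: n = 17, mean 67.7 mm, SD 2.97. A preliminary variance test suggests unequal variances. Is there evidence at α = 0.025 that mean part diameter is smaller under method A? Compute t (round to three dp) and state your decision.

Let group 1 = method A, group 2 = method B. H0: μ_1 = μ_2; H1: μ_1 < μ_2 (Welch's two-sample t-test, left-tailed).
t = (x̄_1 − x̄_2)/√(s_1²/n_1 + s_2²/n_2) = (64.4 − 67.7)/√(7.04²/11 + 2.97²/17) = -1.472
Welch–Satterthwaite df ≈ 12.33
p-value = P(T ≤ -1.472) ≈ 0.083
Since p ≈ 0.083 > α = 0.025, fail to reject H0; the data do not provide sufficient evidence against H0.

t = -1.472; fail to reject H0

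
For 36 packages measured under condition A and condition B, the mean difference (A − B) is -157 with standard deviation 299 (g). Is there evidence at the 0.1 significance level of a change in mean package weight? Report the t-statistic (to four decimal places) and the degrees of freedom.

H0: μ_d = 0; H1: μ_d ≠ 0 (paired t-test on the differences, two-sided).
t = d̄/(s_d/√n) = -157/(299/√36) = -3.1505
df = n − 1 = 35
Two-sided p-value ≈ 0.0033
Since p ≈ 0.0033 < α = 0.1, reject H0; the data support H1.

t = -3.1505, df = 35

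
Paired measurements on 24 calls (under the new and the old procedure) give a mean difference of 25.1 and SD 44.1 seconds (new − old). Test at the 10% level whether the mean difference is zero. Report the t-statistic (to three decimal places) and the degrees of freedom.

H0: μ_d = 0; H1: μ_d ≠ 0 (paired t-test on the differences, two-sided).
t = d̄/(s_d/√n) = 25.1/(44.1/√24) = 2.788
df = n − 1 = 23
Two-sided p-value ≈ 0.0104
Since p ≈ 0.0104 < α = 0.1, reject H0; the data support H1.

t = 2.788, df = 23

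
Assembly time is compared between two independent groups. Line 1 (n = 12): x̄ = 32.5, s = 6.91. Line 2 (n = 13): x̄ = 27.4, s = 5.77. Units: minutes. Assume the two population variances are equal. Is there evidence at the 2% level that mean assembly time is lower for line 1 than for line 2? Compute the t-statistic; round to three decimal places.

Let group 1 = line 1, group 2 = line 2. H0: μ_1 = μ_2; H1: μ_1 < μ_2 (two-sample pooled-variance t-test, left-tailed).
s_p² = [(12−1)·6.91² + (13−1)·5.77²]/(12+13−2) = 40.2063
t = (32.5 − 27.4)/√[40.2063·(1/12 + 1/13)] = 2.009
df = n₁ + n₂ − 2 = 23
p-value = P(T ≤ 2.009) ≈ 0.9718
Since p ≈ 0.9718 > α = 0.02, fail to reject H0; the data do not provide sufficient evidence against H0.

2.009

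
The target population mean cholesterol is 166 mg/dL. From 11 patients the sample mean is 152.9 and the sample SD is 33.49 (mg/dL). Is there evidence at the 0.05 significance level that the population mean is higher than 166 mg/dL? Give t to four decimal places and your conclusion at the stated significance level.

t = -1.2973; fail to reject H0

H0: μ = 166; H1: μ > 166 (one-sample t-test, right-tailed).
t = (x̄ − μ₀)/(s/√n) = (152.9 − 166)/(33.49/√11) = -1.2973
df = n − 1 = 10
p-value = P(T ≥ -1.2973) ≈ 0.8882
Since p ≈ 0.8882 > α = 0.05, fail to reject H0; the data do not provide sufficient evidence against H0.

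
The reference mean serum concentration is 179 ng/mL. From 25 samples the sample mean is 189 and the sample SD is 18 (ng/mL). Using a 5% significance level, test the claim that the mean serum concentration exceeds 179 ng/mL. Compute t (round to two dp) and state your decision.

H0: μ = 179; H1: μ > 179 (one-sample t-test, right-tailed).
t = (x̄ − μ₀)/(s/√n) = (189 − 179)/(18/√25) = 2.78
df = n − 1 = 24
p-value = P(T ≥ 2.78) ≈ 0.0052
Since p ≈ 0.0052 < α = 0.05, reject H0; the data support H1.

t = 2.78; reject H0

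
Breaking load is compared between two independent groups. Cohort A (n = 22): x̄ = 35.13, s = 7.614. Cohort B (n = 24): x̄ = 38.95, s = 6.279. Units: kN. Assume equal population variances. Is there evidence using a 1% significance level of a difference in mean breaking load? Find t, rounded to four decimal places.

-1.8626

Let group 1 = cohort A, group 2 = cohort B. H0: μ_1 = μ_2; H1: μ_1 ≠ μ_2 (two-sample pooled-variance t-test, two-sided).
s_p² = [(22−1)·7.614² + (24−1)·6.279²]/(22+24−2) = 48.2779
t = (35.13 − 38.95)/√[48.2779·(1/22 + 1/24)] = -1.8626
df = n₁ + n₂ − 2 = 44
Two-sided p-value ≈ 0.0692
Since p ≈ 0.0692 > α = 0.01, fail to reject H0; the evidence is not statistically significant.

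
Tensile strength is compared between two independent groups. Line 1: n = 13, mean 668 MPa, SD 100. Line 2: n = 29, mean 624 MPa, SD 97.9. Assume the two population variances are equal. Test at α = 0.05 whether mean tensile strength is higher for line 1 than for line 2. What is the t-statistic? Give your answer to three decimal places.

Let group 1 = line 1, group 2 = line 2. H0: μ_1 = μ_2; H1: μ_1 > μ_2 (two-sample pooled-variance t-test, right-tailed).
s_p² = [(13−1)·100² + (29−1)·97.9²]/(13+29−2) = 9709.09
t = (668 − 624)/√[9709.09·(1/13 + 1/29)] = 1.338
df = n₁ + n₂ − 2 = 40
p-value = P(T ≥ 1.338) ≈ 0.0943
Since p ≈ 0.0943 > α = 0.05, fail to reject H0; the evidence is not statistically significant.

1.338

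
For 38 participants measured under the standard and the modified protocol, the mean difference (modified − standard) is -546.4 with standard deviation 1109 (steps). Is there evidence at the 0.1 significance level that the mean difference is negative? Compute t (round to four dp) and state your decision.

H0: μ_d = 0; H1: μ_d < 0 (paired t-test on the differences, left-tailed).
t = d̄/(s_d/√n) = -546.4/(1109/√38) = -3.0372
df = n − 1 = 37
p-value = P(T ≤ -3.0372) ≈ 0.0022
Since p ≈ 0.0022 < α = 0.1, reject H0; the evidence is statistically significant.

t = -3.0372; reject H0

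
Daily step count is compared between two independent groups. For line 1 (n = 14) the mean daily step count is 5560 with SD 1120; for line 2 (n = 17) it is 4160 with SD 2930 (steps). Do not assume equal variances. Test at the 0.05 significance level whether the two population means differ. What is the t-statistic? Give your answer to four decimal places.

1.8156

Let group 1 = line 1, group 2 = line 2. H0: μ_1 = μ_2; H1: μ_1 ≠ μ_2 (Welch's two-sample t-test, two-sided).
t = (x̄_1 − x̄_2)/√(s_1²/n_1 + s_2²/n_2) = (5560 − 4160)/√(1120²/14 + 2930²/17) = 1.8156
Welch–Satterthwaite df ≈ 21.35
Two-sided p-value ≈ 0.084
Since p ≈ 0.084 > α = 0.05, fail to reject H0; the evidence is not statistically significant.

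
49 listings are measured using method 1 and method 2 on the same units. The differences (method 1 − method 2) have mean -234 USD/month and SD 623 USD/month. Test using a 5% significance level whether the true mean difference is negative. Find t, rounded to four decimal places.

-2.6292

H0: μ_d = 0; H1: μ_d < 0 (paired t-test on the differences, left-tailed).
t = d̄/(s_d/√n) = -234/(623/√49) = -2.6292
df = n − 1 = 48
p-value = P(T ≤ -2.6292) ≈ 0.0057
Since p ≈ 0.0057 < α = 0.05, reject H0; the data support H1.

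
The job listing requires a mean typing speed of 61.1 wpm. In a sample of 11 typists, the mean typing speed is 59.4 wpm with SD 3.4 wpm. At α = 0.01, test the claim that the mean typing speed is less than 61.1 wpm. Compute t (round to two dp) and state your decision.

t = -1.66; fail to reject H0

H0: μ = 61.1; H1: μ < 61.1 (one-sample t-test, left-tailed).
t = (x̄ − μ₀)/(s/√n) = (59.4 − 61.1)/(3.4/√11) = -1.66
df = n − 1 = 10
p-value = P(T ≤ -1.66) ≈ 0.064
Since p ≈ 0.064 > α = 0.01, fail to reject H0; the evidence is not statistically significant.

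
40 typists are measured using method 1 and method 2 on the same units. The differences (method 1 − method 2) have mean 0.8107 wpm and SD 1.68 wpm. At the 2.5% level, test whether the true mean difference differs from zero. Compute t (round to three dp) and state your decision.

H0: μ_d = 0; H1: μ_d ≠ 0 (paired t-test on the differences, two-sided).
t = d̄/(s_d/√n) = 0.8107/(1.68/√40) = 3.052
df = n − 1 = 39
Two-sided p-value ≈ 0.0041
Since p ≈ 0.0041 < α = 0.025, reject H0; the evidence is statistically significant.

t = 3.052; reject H0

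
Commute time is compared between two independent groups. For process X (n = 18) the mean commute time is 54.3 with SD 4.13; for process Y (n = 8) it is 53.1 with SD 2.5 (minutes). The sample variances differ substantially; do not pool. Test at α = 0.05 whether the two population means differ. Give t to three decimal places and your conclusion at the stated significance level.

Let group 1 = process X, group 2 = process Y. H0: μ_1 = μ_2; H1: μ_1 ≠ μ_2 (Welch's two-sample t-test, two-sided).
t = (x̄_1 − x̄_2)/√(s_1²/n_1 + s_2²/n_2) = (54.3 − 53.1)/√(4.13²/18 + 2.5²/8) = 0.913
Welch–Satterthwaite df ≈ 21.35
Two-sided p-value ≈ 0.3716
Since p ≈ 0.3716 > α = 0.05, fail to reject H0; the data do not provide sufficient evidence against H0.

t = 0.913; fail to reject H0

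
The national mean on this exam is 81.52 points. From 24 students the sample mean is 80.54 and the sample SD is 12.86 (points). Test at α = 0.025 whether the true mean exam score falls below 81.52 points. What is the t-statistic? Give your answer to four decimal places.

-0.3733

H0: μ = 81.52; H1: μ < 81.52 (one-sample t-test, left-tailed).
t = (x̄ − μ₀)/(s/√n) = (80.54 − 81.52)/(12.86/√24) = -0.3733
df = n − 1 = 23
p-value = P(T ≤ -0.3733) ≈ 0.356
Since p ≈ 0.356 > α = 0.025, fail to reject H0; the data do not provide sufficient evidence against H0.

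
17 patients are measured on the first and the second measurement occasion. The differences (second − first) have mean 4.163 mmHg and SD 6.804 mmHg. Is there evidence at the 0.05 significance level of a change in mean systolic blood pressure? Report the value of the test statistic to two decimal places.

H0: μ_d = 0; H1: μ_d ≠ 0 (paired t-test on the differences, two-sided).
t = d̄/(s_d/√n) = 4.163/(6.804/√17) = 2.52
df = n − 1 = 16
Two-sided p-value ≈ 0.0226
Since p ≈ 0.0226 < α = 0.05, reject H0; the data support H1.

2.52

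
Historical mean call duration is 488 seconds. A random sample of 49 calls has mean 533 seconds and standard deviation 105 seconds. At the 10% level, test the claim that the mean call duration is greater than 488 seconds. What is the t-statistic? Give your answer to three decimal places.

H0: μ = 488; H1: μ > 488 (one-sample t-test, right-tailed).
t = (x̄ − μ₀)/(s/√n) = (533 − 488)/(105/√49) = 3.000
df = n − 1 = 48
p-value = P(T ≥ 3.000) ≈ 0.002
Since p ≈ 0.002 < α = 0.1, reject H0; the evidence is statistically significant.

3.000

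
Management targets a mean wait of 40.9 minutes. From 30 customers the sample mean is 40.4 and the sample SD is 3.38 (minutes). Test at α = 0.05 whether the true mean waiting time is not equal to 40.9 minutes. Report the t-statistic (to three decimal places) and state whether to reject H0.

H0: μ = 40.9; H1: μ ≠ 40.9 (one-sample t-test, two-sided).
t = (x̄ − μ₀)/(s/√n) = (40.4 − 40.9)/(3.38/√30) = -0.810
df = n − 1 = 29
Two-sided p-value ≈ 0.424
Since p ≈ 0.424 > α = 0.05, fail to reject H0; the data do not provide sufficient evidence against H0.

t = -0.810; fail to reject H0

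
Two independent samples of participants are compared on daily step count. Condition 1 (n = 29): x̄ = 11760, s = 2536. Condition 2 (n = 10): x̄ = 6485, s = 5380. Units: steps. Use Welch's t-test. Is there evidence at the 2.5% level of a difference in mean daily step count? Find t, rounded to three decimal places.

Let group 1 = condition 1, group 2 = condition 2. H0: μ_1 = μ_2; H1: μ_1 ≠ μ_2 (Welch's two-sample t-test, two-sided).
t = (x̄_1 − x̄_2)/√(s_1²/n_1 + s_2²/n_2) = (11760 − 6485)/√(2536²/29 + 5380²/10) = 2.988
Welch–Satterthwaite df ≈ 10.41
Two-sided p-value ≈ 0.0131
Since p ≈ 0.0131 < α = 0.025, reject H0; the evidence is statistically significant.

2.988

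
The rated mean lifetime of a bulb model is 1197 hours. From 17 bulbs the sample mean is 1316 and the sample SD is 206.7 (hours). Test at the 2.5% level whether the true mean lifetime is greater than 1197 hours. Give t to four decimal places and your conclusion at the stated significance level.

t = 2.3737; reject H0

H0: μ = 1197; H1: μ > 1197 (one-sample t-test, right-tailed).
t = (x̄ − μ₀)/(s/√n) = (1316 − 1197)/(206.7/√17) = 2.3737
df = n − 1 = 16
p-value = P(T ≥ 2.3737) ≈ 0.015
Since p ≈ 0.015 < α = 0.025, reject H0; the evidence is statistically significant.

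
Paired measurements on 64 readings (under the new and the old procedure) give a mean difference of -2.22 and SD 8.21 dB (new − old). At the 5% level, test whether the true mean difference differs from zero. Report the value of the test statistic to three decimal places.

-2.163

H0: μ_d = 0; H1: μ_d ≠ 0 (paired t-test on the differences, two-sided).
t = d̄/(s_d/√n) = -2.22/(8.21/√64) = -2.163
df = n − 1 = 63
Two-sided p-value ≈ 0.034
Since p ≈ 0.034 < α = 0.05, reject H0; the data support H1.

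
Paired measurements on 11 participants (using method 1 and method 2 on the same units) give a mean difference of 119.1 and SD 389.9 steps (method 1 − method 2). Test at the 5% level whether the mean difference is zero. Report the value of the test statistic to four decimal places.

1.0131

H0: μ_d = 0; H1: μ_d ≠ 0 (paired t-test on the differences, two-sided).
t = d̄/(s_d/√n) = 119.1/(389.9/√11) = 1.0131
df = n − 1 = 10
Two-sided p-value ≈ 0.3349
Since p ≈ 0.3349 > α = 0.05, fail to reject H0; the data do not provide sufficient evidence against H0.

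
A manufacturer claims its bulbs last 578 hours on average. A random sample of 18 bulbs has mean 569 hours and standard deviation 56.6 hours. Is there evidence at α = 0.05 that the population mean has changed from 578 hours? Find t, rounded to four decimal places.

H0: μ = 578; H1: μ ≠ 578 (one-sample t-test, two-sided).
t = (x̄ − μ₀)/(s/√n) = (569 − 578)/(56.6/√18) = -0.6746
df = n − 1 = 17
Two-sided p-value ≈ 0.509
Since p ≈ 0.509 > α = 0.05, fail to reject H0; the data do not provide sufficient evidence against H0.

-0.6746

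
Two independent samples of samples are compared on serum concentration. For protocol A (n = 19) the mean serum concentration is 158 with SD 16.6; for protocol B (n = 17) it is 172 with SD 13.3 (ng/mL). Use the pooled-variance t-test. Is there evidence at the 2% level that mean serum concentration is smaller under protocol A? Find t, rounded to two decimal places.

Let group 1 = protocol A, group 2 = protocol B. H0: μ_1 = μ_2; H1: μ_1 < μ_2 (two-sample pooled-variance t-test, left-tailed).
s_p² = [(19−1)·16.6² + (17−1)·13.3²]/(19+17−2) = 229.127
t = (158 − 172)/√[229.127·(1/19 + 1/17)] = -2.77
df = n₁ + n₂ − 2 = 34
p-value = P(T ≤ -2.77) ≈ 0.0045
Since p ≈ 0.0045 < α = 0.02, reject H0; the data support H1.

-2.77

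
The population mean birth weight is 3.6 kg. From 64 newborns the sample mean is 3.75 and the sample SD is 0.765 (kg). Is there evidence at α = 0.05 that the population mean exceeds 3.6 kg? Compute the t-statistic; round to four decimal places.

1.5686

H0: μ = 3.6; H1: μ > 3.6 (one-sample t-test, right-tailed).
t = (x̄ − μ₀)/(s/√n) = (3.75 − 3.6)/(0.765/√64) = 1.5686
df = n − 1 = 63
p-value = P(T ≥ 1.5686) ≈ 0.061
Since p ≈ 0.061 > α = 0.05, fail to reject H0; the data do not provide sufficient evidence against H0.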